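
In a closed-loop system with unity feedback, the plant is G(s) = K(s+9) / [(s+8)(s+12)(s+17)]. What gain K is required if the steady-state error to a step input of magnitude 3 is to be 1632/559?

No free integrators in G(s): this is a type 0 system.
K_p = lim_{s→0} G(s) = K·9 / (8·12·17) = (3/544)·K.
e_ss = 3/(1 + K_p) = 1632/559 ⇒ 1 + (3/544)·K = 559/544 ⇒ K = 5.

5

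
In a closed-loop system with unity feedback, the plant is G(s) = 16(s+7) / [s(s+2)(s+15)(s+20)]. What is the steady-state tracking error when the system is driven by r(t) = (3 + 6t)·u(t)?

225/7

One free integrator in G(s): this is a type 1 system. Treating each term separately:
  • 3: tracked with zero error.
  • 6t: e_ss = 6/K_v with K_v=14/75 → 225/7.
Total e_ss = 225/7.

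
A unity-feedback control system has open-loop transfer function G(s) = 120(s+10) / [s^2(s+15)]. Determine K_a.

80

Two free integrators in G(s): this is a type 2 system.
K_a = lim_{s→0} s^2·G(s) = 120·10 / (15) = 80.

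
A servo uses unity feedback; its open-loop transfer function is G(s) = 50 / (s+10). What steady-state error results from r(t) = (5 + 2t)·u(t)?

No free integrators in G(s): this is a type 0 system. Taking each input component in turn:
  • 5: e_ss = 5/(1+K_p) with K_p=5 → 5/6.
  • 2t: a type-0 system cannot track it, e_ss → ∞.
The unbounded component dominates.

infinity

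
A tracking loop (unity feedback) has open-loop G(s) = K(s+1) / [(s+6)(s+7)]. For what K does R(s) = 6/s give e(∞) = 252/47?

No free integrators in G(s): this is a type 0 system.
K_p = lim_{s→0} G(s) = K·1 / (6·7) = (1/42)·K.
e_ss = 6/(1 + K_p) = 252/47 ⇒ 1 + (1/42)·K = 47/42 ⇒ K = 5.

5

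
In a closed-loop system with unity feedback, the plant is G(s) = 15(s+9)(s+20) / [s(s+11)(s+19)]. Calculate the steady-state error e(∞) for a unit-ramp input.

G(s) has one factor of s in the denominator, so the system is type 1.
K_v = lim_{s→0} s·G(s) = 15·9·20 / (11·19) = 2700/209.
e_ss = 1/K_v = 1/(2700/209) = 209/2700.

209/2700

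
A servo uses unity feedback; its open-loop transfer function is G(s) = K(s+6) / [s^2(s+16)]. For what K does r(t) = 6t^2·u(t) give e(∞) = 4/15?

Two free integrators in G(s): this is a type 2 system.
K_a = lim_{s→0} s^2·G(s) = K·6 / (16) = 0.375·K.
e_ss = 12/K_a = 4/15 ⇒ K_a = 45 ⇒ K = 45/0.375 = 120.

120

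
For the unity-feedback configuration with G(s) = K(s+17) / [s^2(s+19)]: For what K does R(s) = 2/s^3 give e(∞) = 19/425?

System type = 2 (two poles at s=0).
K_a = lim_{s→0} s^2·G(s) = K·17 / (19) = (17/19)·K.
e_ss = 2/K_a = 19/425 ⇒ K_a = 850/19 ⇒ K = (850/19)/(17/19) = 50.

50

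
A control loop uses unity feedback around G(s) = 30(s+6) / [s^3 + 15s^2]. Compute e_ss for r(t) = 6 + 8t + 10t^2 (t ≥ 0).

5/3

Factoring s^2 from the denominator leaves a polynomial with constant term 15, so the system is type 2. By superposition:
  • 6: tracked with zero error.
  • 8t: tracked with zero error.
  • 10t^2: e_ss = 20/K_a with K_a=12 → 5/3.
Total e_ss = 5/3.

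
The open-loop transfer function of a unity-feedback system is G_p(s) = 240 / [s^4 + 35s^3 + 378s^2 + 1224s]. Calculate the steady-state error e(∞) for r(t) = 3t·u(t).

Lowest-order denominator term is 1224s, so the open loop has 1 pole at the origin → type 1 system.
K_v = lim_{s→0} s·G_p(s) = 240 / 1224 = 10/51.
e_ss = 3/K_v = 3/(10/51) = 15.3.

15.3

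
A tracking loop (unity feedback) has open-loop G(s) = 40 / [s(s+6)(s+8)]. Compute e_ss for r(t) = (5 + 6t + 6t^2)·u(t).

G(s) has one factor of s in the denominator, so the system is type 1. By superposition:
  • 5: tracked with zero error.
  • 6t: e_ss = 6/K_v with K_v=5/6 → 7.2.
  • 6t^2: a type-1 system cannot track it, e_ss → ∞.
The unbounded component dominates.

infinity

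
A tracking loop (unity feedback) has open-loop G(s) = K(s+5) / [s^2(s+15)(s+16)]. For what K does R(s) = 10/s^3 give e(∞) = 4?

Two free integrators in G(s): this is a type 2 system.
K_a = lim_{s→0} s^2·G(s) = K·5 / (15·16) = (1/48)·K.
e_ss = 10/K_a = 4 ⇒ K_a = 2.5 ⇒ K = 2.5/(1/48) = 120.

120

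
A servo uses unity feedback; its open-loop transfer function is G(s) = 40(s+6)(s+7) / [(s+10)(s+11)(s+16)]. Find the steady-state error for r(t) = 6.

The open loop has no poles at the origin → type 0 system.
K_p = lim_{s→0} G(s) = 40·6·7 / (10·11·16) = 21/22.
e_ss = 6/(1 + K_p) = 6/(43/22) = 132/43.

132/43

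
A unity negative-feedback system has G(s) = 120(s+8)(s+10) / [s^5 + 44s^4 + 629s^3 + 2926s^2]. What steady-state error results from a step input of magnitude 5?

Factoring s^2 from the denominator leaves a polynomial with constant term 2926, so the system is type 2.
A type-2 system has K_p = ∞, so it tracks a step input with zero steady-state error.

0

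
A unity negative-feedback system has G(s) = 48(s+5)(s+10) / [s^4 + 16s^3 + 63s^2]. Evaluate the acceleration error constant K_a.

The denominator has no term below 63s^2 — 2 poles at s=0, type 2.
K_a = lim_{s→0} s^2·G(s) = 48·5·10 / 63 = 800/21.

800/21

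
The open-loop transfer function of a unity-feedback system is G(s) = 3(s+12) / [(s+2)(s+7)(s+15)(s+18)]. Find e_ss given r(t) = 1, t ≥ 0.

System type = 0 (no poles at s=0).
K_p = lim_{s→0} G(s) = 3·12 / (2·7·15·18) = 1/105.
e_ss = 1/(1 + K_p) = 1/(106/105) = 105/106.

105/106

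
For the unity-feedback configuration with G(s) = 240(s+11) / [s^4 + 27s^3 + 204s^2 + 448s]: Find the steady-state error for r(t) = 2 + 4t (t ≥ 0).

Factoring s from the denominator leaves a polynomial with constant term 448, so the system is type 1. By superposition:
  • 2: tracked with zero error.
  • 4t: e_ss = 4/K_v with K_v=165/28 → 112/165.
Total e_ss = 112/165.

112/165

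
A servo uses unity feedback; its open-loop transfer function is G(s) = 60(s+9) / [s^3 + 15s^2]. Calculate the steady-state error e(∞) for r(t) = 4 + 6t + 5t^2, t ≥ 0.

5/18

Factoring s^2 from the denominator leaves a polynomial with constant term 15, so the system is type 2. Treating each term separately:
  • 4: tracked with zero error.
  • 6t: tracked with zero error.
  • 5t^2: e_ss = 10/K_a with K_a=36 → 5/18.
Total e_ss = 5/18.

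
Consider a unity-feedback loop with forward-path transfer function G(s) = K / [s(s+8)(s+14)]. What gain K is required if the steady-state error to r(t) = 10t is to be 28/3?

120

The open loop has one pole at the origin → type 1 system.
K_v = lim_{s→0} s·G(s) = K / (8·14) = (1/112)·K.
e_ss = 10/K_v = 28/3 ⇒ K_v = 15/14 ⇒ K = (15/14)/(1/112) = 120.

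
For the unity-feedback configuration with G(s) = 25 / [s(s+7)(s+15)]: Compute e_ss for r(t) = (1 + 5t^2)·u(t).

infinity

System type = 1 (one pole at s=0). By superposition:
  • 1: tracked with zero error.
  • 5t^2: a type-1 system cannot track it, e_ss → ∞.
The unbounded component dominates.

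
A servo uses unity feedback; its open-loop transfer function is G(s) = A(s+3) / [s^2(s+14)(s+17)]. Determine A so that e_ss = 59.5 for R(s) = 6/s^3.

The open loop has two poles at the origin → type 2 system.
K_a = lim_{s→0} s^2·G(s) = A·3 / (14·17) = (3/238)·A.
e_ss = 6/K_a = 59.5 ⇒ K_a = 12/119 ⇒ A = (12/119)/(3/238) = 8.

8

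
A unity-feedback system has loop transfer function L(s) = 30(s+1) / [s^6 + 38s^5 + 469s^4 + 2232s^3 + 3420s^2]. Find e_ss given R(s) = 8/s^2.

The denominator has no term below 3420s^2 — 2 poles at s=0, type 2.
K_v = ∞ for a type-2 system; e_ss to a ramp is zero.

0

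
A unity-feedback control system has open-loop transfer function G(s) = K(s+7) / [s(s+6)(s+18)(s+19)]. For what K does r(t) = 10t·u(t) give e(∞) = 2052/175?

System type = 1 (one pole at s=0).
K_v = lim_{s→0} s·G(s) = K·7 / (6·18·19) = (7/2052)·K.
e_ss = 10/K_v = 2052/175 ⇒ K_v = 875/1026 ⇒ K = (875/1026)/(7/2052) = 250.

250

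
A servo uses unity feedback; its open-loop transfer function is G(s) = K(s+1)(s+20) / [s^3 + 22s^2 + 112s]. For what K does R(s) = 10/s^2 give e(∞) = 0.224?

The denominator has no term below 112s — 1 pole at s=0, type 1.
K_v = lim_{s→0} s·G(s) = K·1·20 / 112 = (5/28)·K.
e_ss = 10/K_v = 0.224 ⇒ K_v = 625/14 ⇒ K = (625/14)/(5/28) = 250.

250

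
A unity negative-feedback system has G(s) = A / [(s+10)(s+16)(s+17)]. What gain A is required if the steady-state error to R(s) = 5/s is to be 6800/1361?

2

The open loop has no poles at the origin → type 0 system.
K_p = lim_{s→0} G(s) = A / (10·16·17) = (1/2720)·A.
e_ss = 5/(1 + K_p) = 6800/1361 ⇒ 1 + (1/2720)·A = 1361/1360 ⇒ A = 2.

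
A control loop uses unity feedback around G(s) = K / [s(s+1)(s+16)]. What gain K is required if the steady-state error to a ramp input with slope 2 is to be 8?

4

The open loop has one pole at the origin → type 1 system.
K_v = lim_{s→0} s·G(s) = K / (1·16) = 0.0625·K.
e_ss = 2/K_v = 8 ⇒ K_v = 0.25 ⇒ K = 0.25/0.0625 = 4.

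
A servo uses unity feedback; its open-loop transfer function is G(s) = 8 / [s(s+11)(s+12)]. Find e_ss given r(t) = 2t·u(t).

33

G(s) has one factor of s in the denominator, so the system is type 1.
K_v = lim_{s→0} s·G(s) = 8 / (11·12) = 2/33.
e_ss = 2/K_v = 2/(2/33) = 33.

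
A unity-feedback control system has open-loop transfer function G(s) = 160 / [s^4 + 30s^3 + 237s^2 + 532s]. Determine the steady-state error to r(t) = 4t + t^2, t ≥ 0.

The denominator has no term below 532s — 1 pole at s=0, type 1. Taking each input component in turn:
  • 4t: e_ss = 4/K_v with K_v=40/133 → 13.3.
  • t^2: a type-1 system cannot track it, e_ss → ∞.
The unbounded component dominates.

infinity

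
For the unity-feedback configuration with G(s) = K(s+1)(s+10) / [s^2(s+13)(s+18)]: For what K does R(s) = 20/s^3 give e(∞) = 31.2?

15

The open loop has two poles at the origin → type 2 system.
K_a = lim_{s→0} s^2·G(s) = K·1·10 / (13·18) = (5/117)·K.
e_ss = 20/K_a = 31.2 ⇒ K_a = 25/39 ⇒ K = (25/39)/(5/117) = 15.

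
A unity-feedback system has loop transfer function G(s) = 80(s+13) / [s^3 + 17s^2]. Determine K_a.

The denominator has no term below 17s^2 — 2 poles at s=0, type 2.
K_a = lim_{s→0} s^2·G(s) = 80·13 / 17 = 1040/17.

1040/17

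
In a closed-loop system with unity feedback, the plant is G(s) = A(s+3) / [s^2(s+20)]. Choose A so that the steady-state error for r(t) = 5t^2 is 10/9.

60

The open loop has two poles at the origin → type 2 system.
K_a = lim_{s→0} s^2·G(s) = A·3 / (20) = 0.15·A.
e_ss = 10/K_a = 10/9 ⇒ K_a = 9 ⇒ A = 9/0.15 = 60.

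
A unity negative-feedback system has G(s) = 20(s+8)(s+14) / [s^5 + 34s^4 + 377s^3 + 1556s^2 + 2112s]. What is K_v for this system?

35/33

Lowest-order denominator term is 2112s, so the open loop has 1 pole at the origin → type 1 system.
K_v = lim_{s→0} s·G(s) = 20·8·14 / 2112 = 35/33.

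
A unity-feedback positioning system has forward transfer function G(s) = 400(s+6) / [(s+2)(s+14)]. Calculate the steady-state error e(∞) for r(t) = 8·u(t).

56/607

The open loop has no poles at the origin → type 0 system.
K_p = lim_{s→0} G(s) = 400·6 / (2·14) = 600/7.
e_ss = 8/(1 + K_p) = 8/(607/7) = 56/607.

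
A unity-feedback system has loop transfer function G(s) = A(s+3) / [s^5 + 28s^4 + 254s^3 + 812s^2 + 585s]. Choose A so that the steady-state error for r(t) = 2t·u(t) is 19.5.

Factoring s from the denominator leaves a polynomial with constant term 585, so the system is type 1.
K_v = lim_{s→0} s·G(s) = A·3 / 585 = (1/195)·A.
e_ss = 2/K_v = 19.5 ⇒ K_v = 4/39 ⇒ A = (4/39)/(1/195) = 20.

20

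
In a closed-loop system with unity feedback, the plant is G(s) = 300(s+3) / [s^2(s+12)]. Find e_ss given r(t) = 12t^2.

0.32

G(s) has two factors of s in the denominator, so the system is type 2.
K_a = lim_{s→0} s^2·G(s) = 300·3 / (12) = 75.
r(t) = 12t^2 gives R(s) = 24/s^3.
e_ss = 24/K_a = 24/75 = 0.32.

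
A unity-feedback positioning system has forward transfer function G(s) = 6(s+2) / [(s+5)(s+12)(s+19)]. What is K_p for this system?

1/95

No free integrators in G(s): this is a type 0 system.
K_p = lim_{s→0} G(s) = 6·2 / (5·12·19) = 1/95.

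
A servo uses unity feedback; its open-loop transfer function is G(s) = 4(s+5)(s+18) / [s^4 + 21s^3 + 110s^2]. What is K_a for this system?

The denominator has no term below 110s^2 — 2 poles at s=0, type 2.
K_a = lim_{s→0} s^2·G(s) = 4·5·18 / 110 = 36/11.

36/11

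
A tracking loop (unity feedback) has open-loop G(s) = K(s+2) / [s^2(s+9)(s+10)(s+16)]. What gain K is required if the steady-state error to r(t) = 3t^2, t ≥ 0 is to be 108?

40

Two free integrators in G(s): this is a type 2 system.
K_a = lim_{s→0} s^2·G(s) = K·2 / (9·10·16) = (1/720)·K.
e_ss = 6/K_a = 108 ⇒ K_a = 1/18 ⇒ K = (1/18)/(1/720) = 40.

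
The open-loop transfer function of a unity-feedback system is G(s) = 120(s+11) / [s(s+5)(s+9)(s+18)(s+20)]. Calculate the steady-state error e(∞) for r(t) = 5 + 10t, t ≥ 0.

System type = 1 (one pole at s=0). Treating each term separately:
  • 5: tracked with zero error.
  • 10t: e_ss = 10/K_v with K_v=11/135 → 1350/11.
Total e_ss = 1350/11.

1350/11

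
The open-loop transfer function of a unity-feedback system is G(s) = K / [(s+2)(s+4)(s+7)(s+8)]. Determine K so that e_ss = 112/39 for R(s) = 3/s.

20

No free integrators in G(s): this is a type 0 system.
K_p = lim_{s→0} G(s) = K / (2·4·7·8) = (1/448)·K.
e_ss = 3/(1 + K_p) = 112/39 ⇒ 1 + (1/448)·K = 117/112 ⇒ K = 20.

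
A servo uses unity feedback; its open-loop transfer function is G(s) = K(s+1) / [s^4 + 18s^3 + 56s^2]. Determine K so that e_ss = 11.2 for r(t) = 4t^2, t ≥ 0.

40

The denominator has no term below 56s^2 — 2 poles at s=0, type 2.
K_a = lim_{s→0} s^2·G(s) = K·1 / 56 = (1/56)·K.
e_ss = 8/K_a = 11.2 ⇒ K_a = 5/7 ⇒ K = (5/7)/(1/56) = 40.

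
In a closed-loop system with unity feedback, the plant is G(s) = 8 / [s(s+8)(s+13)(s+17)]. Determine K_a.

The open loop has one pole at the origin → type 1 system.
K_a = lim_{s→0} s^2·G(s) = 0 (the extra factor of s kills the finite limit).

0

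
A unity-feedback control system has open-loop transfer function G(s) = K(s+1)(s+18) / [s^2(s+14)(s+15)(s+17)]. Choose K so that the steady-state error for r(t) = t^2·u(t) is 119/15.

G(s) has two factors of s in the denominator, so the system is type 2.
K_a = lim_{s→0} s^2·G(s) = K·1·18 / (14·15·17) = (3/595)·K.
e_ss = 2/K_a = 119/15 ⇒ K_a = 30/119 ⇒ K = (30/119)/(3/595) = 50.

50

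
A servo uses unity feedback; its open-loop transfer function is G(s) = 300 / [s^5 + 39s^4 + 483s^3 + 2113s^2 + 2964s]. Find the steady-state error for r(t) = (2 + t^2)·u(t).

The denominator has no term below 2964s — 1 pole at s=0, type 1. Taking each input component in turn:
  • 2: tracked with zero error.
  • t^2: a type-1 system cannot track it, e_ss → ∞.
The unbounded component dominates.

infinity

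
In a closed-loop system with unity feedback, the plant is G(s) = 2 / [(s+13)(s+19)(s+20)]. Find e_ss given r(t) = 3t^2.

infinity

The open loop has no poles at the origin → type 0 system.
For a type-0 system K_a = 0, so e_ss to a parabolic input is unbounded.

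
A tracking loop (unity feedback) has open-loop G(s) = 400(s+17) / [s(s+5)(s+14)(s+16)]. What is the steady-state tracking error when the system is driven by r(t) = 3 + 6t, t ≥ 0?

84/85

One free integrator in G(s): this is a type 1 system. By superposition:
  • 3: tracked with zero error.
  • 6t: e_ss = 6/K_v with K_v=85/14 → 84/85.
Total e_ss = 84/85.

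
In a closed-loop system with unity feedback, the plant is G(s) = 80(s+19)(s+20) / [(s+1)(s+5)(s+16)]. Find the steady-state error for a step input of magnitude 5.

5/381

G(s) has no factors of s in the denominator, so the system is type 0.
K_p = lim_{s→0} G(s) = 80·19·20 / (1·5·16) = 380.
e_ss = 5/(1 + K_p) = 5/381.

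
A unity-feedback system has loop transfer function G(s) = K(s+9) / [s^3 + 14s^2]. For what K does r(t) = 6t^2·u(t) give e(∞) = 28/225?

150

Factoring s^2 from the denominator leaves a polynomial with constant term 14, so the system is type 2.
K_a = lim_{s→0} s^2·G(s) = K·9 / 14 = (9/14)·K.
e_ss = 12/K_a = 28/225 ⇒ K_a = 675/7 ⇒ K = (675/7)/(9/14) = 150.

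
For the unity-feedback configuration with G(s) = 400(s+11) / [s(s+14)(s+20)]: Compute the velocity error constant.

One free integrator in G(s): this is a type 1 system.
K_v = lim_{s→0} s·G(s) = 400·11 / (14·20) = 110/7.

110/7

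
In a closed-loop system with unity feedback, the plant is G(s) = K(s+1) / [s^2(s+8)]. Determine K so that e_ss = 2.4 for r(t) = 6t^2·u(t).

40

The open loop has two poles at the origin → type 2 system.
K_a = lim_{s→0} s^2·G(s) = K·1 / (8) = 0.125·K.
e_ss = 12/K_a = 2.4 ⇒ K_a = 5 ⇒ K = 5/0.125 = 40.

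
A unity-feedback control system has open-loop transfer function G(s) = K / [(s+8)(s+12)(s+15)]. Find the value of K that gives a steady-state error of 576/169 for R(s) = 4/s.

The open loop has no poles at the origin → type 0 system.
K_p = lim_{s→0} G(s) = K / (8·12·15) = (1/1440)·K.
e_ss = 4/(1 + K_p) = 576/169 ⇒ 1 + (1/1440)·K = 169/144 ⇒ K = 250.

250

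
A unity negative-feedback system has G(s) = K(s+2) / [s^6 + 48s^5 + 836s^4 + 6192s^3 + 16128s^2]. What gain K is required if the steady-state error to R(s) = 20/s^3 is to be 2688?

Lowest-order denominator term is 16128s^2, so the open loop has 2 poles at the origin → type 2 system.
K_a = lim_{s→0} s^2·G(s) = K·2 / 16128 = (1/8064)·K.
e_ss = 20/K_a = 2688 ⇒ K_a = 5/672 ⇒ K = (5/672)/(1/8064) = 60.

60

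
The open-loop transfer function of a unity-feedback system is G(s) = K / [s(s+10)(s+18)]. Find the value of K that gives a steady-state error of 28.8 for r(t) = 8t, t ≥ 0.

One free integrator in G(s): this is a type 1 system.
K_v = lim_{s→0} s·G(s) = K / (10·18) = (1/180)·K.
e_ss = 8/K_v = 28.8 ⇒ K_v = 5/18 ⇒ K = (5/18)/(1/180) = 50.

50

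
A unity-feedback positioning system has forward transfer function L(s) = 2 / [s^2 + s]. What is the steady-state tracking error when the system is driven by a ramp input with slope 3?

1.5

Factoring s from the denominator leaves a polynomial with constant term 1, so the system is type 1.
K_v = lim_{s→0} s·L(s) = 2 / 1 = 2.
e_ss = 3/K_v = 3/2 = 1.5.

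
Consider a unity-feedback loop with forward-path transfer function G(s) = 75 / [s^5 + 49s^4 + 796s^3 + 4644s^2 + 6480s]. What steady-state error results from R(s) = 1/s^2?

86.4

Factoring s from the denominator leaves a polynomial with constant term 6480, so the system is type 1.
K_v = lim_{s→0} s·G(s) = 75 / 6480 = 5/432.
e_ss = 1/K_v = 1/(5/432) = 86.4.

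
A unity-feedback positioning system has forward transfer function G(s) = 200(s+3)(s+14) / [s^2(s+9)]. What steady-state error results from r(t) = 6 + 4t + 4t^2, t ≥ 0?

The open loop has two poles at the origin → type 2 system. Taking each input component in turn:
  • 6: tracked with zero error.
  • 4t: tracked with zero error.
  • 4t^2: e_ss = 8/K_a with K_a=2800/3 → 3/350.
Total e_ss = 3/350.

3/350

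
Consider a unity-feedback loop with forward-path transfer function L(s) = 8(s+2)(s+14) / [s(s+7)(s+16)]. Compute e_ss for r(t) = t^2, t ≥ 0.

infinity

One free integrator in L(s): this is a type 1 system.
K_a = lim_{s→0} s^2·L(s) = 0; the steady-state error to this parabolic input grows without bound.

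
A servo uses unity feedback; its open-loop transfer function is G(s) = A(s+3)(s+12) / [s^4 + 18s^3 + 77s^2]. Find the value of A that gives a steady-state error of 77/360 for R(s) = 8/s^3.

80

Lowest-order denominator term is 77s^2, so the open loop has 2 poles at the origin → type 2 system.
K_a = lim_{s→0} s^2·G(s) = A·3·12 / 77 = (36/77)·A.
e_ss = 8/K_a = 77/360 ⇒ K_a = 2880/77 ⇒ A = (2880/77)/(36/77) = 80.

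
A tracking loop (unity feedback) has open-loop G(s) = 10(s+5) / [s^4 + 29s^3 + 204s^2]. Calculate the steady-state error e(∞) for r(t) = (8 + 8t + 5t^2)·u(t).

Factoring s^2 from the denominator leaves a polynomial with constant term 204, so the system is type 2. By superposition:
  • 8: tracked with zero error.
  • 8t: tracked with zero error.
  • 5t^2: e_ss = 10/K_a with K_a=25/102 → 40.8.
Total e_ss = 40.8.

40.8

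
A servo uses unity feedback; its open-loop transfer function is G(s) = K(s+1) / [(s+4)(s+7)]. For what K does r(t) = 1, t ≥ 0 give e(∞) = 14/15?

System type = 0 (no poles at s=0).
K_p = lim_{s→0} G(s) = K·1 / (4·7) = (1/28)·K.
e_ss = 1/(1 + K_p) = 14/15 ⇒ 1 + (1/28)·K = 15/14 ⇒ K = 2.

2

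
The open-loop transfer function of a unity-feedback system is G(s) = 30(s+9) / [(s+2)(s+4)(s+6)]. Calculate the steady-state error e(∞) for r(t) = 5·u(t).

System type = 0 (no poles at s=0).
K_p = lim_{s→0} G(s) = 30·9 / (2·4·6) = 5.625.
e_ss = 5/(1 + K_p) = 5/6.625 = 40/53.

40/53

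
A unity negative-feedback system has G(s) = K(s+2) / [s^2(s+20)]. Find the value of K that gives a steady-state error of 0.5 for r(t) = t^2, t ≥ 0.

G(s) has two factors of s in the denominator, so the system is type 2.
K_a = lim_{s→0} s^2·G(s) = K·2 / (20) = 0.1·K.
e_ss = 2/K_a = 0.5 ⇒ K_a = 4 ⇒ K = 4/0.1 = 40.

40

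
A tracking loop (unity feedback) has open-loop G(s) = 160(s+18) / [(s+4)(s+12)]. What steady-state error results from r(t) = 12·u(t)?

12/61

G(s) has no factors of s in the denominator, so the system is type 0.
K_p = lim_{s→0} G(s) = 160·18 / (4·12) = 60.
e_ss = 12/(1 + K_p) = 12/61.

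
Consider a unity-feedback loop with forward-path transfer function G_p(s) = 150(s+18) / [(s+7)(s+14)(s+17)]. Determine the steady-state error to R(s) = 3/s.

2499/2183

No free integrators in G_p(s): this is a type 0 system.
K_p = lim_{s→0} G_p(s) = 150·18 / (7·14·17) = 1350/833.
e_ss = 3/(1 + K_p) = 3/(2183/833) = 2499/2183.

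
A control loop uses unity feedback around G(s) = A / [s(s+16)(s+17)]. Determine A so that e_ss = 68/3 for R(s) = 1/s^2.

One free integrator in G(s): this is a type 1 system.
K_v = lim_{s→0} s·G(s) = A / (16·17) = (1/272)·A.
e_ss = 1/K_v = 68/3 ⇒ K_v = 3/68 ⇒ A = (3/68)/(1/272) = 12.

12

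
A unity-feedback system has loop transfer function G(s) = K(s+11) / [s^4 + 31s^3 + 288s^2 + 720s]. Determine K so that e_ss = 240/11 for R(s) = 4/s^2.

Lowest-order denominator term is 720s, so the open loop has 1 pole at the origin → type 1 system.
K_v = lim_{s→0} s·G(s) = K·11 / 720 = (11/720)·K.
e_ss = 4/K_v = 240/11 ⇒ K_v = 11/60 ⇒ K = (11/60)/(11/720) = 12.

12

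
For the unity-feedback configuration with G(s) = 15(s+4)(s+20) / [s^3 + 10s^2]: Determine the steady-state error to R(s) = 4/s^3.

1/30

Factoring s^2 from the denominator leaves a polynomial with constant term 10, so the system is type 2.
K_a = lim_{s→0} s^2·G(s) = 15·4·20 / 10 = 120.
r(t) = 2t^2 gives R(s) = 4/s^3.
e_ss = 4/K_a = 4/120 = 1/30.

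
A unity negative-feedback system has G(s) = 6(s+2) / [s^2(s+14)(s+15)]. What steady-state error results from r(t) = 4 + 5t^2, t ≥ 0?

175

System type = 2 (two poles at s=0). Taking each input component in turn:
  • 4: tracked with zero error.
  • 5t^2: e_ss = 10/K_a with K_a=2/35 → 175.
Total e_ss = 175.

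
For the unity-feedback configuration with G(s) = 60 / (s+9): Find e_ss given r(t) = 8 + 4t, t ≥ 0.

infinity

G(s) has no factors of s in the denominator, so the system is type 0. Treating each term separately:
  • 8: e_ss = 8/(1+K_p) with K_p=20/3 → 24/23.
  • 4t: a type-0 system cannot track it, e_ss → ∞.
The unbounded component dominates.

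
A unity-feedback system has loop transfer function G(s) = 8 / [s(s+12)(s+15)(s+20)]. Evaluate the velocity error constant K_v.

G(s) has one factor of s in the denominator, so the system is type 1.
K_v = lim_{s→0} s·G(s) = 8 / (12·15·20) = 1/450.

1/450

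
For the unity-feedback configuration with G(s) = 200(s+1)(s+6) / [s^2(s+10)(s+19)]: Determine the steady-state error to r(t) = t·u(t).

System type = 2 (two poles at s=0).
A type-2 system has K_v = ∞, so it tracks a ramp input with zero steady-state error.

0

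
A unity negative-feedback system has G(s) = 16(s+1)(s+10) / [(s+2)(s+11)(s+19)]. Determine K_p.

80/209

The open loop has no poles at the origin → type 0 system.
K_p = lim_{s→0} G(s) = 16·1·10 / (2·11·19) = 80/209.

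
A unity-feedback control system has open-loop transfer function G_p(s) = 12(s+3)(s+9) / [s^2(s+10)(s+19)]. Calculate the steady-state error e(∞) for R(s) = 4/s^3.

190/81

The open loop has two poles at the origin → type 2 system.
K_a = lim_{s→0} s^2·G_p(s) = 12·3·9 / (10·19) = 162/95.
r(t) = 2t^2 gives R(s) = 4/s^3.
e_ss = 4/K_a = 4/(162/95) = 190/81.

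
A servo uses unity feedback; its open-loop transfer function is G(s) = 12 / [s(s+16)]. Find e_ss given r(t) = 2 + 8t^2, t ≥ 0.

infinity

G(s) has one factor of s in the denominator, so the system is type 1. Treating each term separately:
  • 2: tracked with zero error.
  • 8t^2: a type-1 system cannot track it, e_ss → ∞.
The unbounded component dominates.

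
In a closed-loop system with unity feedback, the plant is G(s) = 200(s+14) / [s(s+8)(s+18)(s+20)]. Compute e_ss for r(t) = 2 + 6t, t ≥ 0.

216/35

One free integrator in G(s): this is a type 1 system. Taking each input component in turn:
  • 2: tracked with zero error.
  • 6t: e_ss = 6/K_v with K_v=35/36 → 216/35.
Total e_ss = 216/35.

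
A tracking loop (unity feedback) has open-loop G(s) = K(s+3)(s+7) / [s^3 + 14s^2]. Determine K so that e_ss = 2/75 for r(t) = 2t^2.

100

The denominator has no term below 14s^2 — 2 poles at s=0, type 2.
K_a = lim_{s→0} s^2·G(s) = K·3·7 / 14 = 1.5·K.
e_ss = 4/K_a = 2/75 ⇒ K_a = 150 ⇒ K = 150/1.5 = 100.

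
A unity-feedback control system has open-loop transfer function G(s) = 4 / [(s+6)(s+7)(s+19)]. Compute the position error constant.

System type = 0 (no poles at s=0).
K_p = lim_{s→0} G(s) = 4 / (6·7·19) = 2/399.

2/399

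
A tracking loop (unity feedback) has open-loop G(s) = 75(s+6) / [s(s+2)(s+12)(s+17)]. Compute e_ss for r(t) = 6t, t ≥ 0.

5.44

The open loop has one pole at the origin → type 1 system.
K_v = lim_{s→0} s·G(s) = 75·6 / (2·12·17) = 75/68.
e_ss = 6/K_v = 6/(75/68) = 5.44.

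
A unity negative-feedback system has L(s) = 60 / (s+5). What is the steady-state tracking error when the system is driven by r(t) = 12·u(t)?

12/13

L(s) has no factors of s in the denominator, so the system is type 0.
K_p = lim_{s→0} L(s) = 60 / (5) = 12.
e_ss = 12/(1 + K_p) = 12/13.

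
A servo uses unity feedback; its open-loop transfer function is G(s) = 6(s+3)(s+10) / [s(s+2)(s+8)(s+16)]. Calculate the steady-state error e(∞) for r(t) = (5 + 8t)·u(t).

System type = 1 (one pole at s=0). Taking each input component in turn:
  • 5: tracked with zero error.
  • 8t: e_ss = 8/K_v with K_v=45/64 → 512/45.
Total e_ss = 512/45.

512/45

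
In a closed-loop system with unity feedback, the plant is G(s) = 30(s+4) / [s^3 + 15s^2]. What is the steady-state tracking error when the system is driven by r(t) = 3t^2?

Factoring s^2 from the denominator leaves a polynomial with constant term 15, so the system is type 2.
K_a = lim_{s→0} s^2·G(s) = 30·4 / 15 = 8.
r(t) = 3t^2 gives R(s) = 6/s^3.
e_ss = 6/K_a = 6/8 = 0.75.

0.75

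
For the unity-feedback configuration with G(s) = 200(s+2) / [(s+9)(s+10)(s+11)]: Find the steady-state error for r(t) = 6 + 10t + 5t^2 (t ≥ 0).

infinity

System type = 0 (no poles at s=0). Treating each term separately:
  • 6: e_ss = 6/(1+K_p) with K_p=40/99 → 594/139.
  • 10t: a type-0 system cannot track it, e_ss → ∞.
  • 5t^2: a type-0 system cannot track it, e_ss → ∞.
The unbounded component dominates.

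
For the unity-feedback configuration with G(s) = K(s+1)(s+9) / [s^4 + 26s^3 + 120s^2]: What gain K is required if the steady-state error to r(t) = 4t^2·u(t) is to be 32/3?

The denominator has no term below 120s^2 — 2 poles at s=0, type 2.
K_a = lim_{s→0} s^2·G(s) = K·1·9 / 120 = 0.075·K.
e_ss = 8/K_a = 32/3 ⇒ K_a = 0.75 ⇒ K = 0.75/0.075 = 10.

10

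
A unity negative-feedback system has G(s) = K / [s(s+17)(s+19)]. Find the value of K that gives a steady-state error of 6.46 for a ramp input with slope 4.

One free integrator in G(s): this is a type 1 system.
K_v = lim_{s→0} s·G(s) = K / (17·19) = (1/323)·K.
e_ss = 4/K_v = 6.46 ⇒ K_v = 200/323 ⇒ K = (200/323)/(1/323) = 200.

200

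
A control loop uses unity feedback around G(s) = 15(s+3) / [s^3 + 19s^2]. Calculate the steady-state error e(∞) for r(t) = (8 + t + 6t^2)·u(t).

76/15

The denominator has no term below 19s^2 — 2 poles at s=0, type 2. Treating each term separately:
  • 8: tracked with zero error.
  • t: tracked with zero error.
  • 6t^2: e_ss = 12/K_a with K_a=45/19 → 76/15.
Total e_ss = 76/15.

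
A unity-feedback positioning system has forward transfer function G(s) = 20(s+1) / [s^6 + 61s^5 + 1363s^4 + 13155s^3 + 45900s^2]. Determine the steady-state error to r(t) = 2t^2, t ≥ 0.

The denominator has no term below 45900s^2 — 2 poles at s=0, type 2.
K_a = lim_{s→0} s^2·G(s) = 20·1 / 45900 = 1/2295.
r(t) = 2t^2 gives R(s) = 4/s^3.
e_ss = 4/K_a = 4/(1/2295) = 9180.

9180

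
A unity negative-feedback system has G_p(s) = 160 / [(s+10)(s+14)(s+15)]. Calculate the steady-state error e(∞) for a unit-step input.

105/113

No free integrators in G_p(s): this is a type 0 system.
K_p = lim_{s→0} G_p(s) = 160 / (10·14·15) = 8/105.
e_ss = 1/(1 + K_p) = 1/(113/105) = 105/113.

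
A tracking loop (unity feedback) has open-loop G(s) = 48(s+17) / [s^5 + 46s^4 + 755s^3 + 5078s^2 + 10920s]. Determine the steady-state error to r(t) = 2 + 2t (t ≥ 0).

Factoring s from the denominator leaves a polynomial with constant term 10920, so the system is type 1. By superposition:
  • 2: tracked with zero error.
  • 2t: e_ss = 2/K_v with K_v=34/455 → 455/17.
Total e_ss = 455/17.

455/17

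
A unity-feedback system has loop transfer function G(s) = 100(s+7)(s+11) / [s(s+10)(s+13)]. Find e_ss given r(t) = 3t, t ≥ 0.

System type = 1 (one pole at s=0).
K_v = lim_{s→0} s·G(s) = 100·7·11 / (10·13) = 770/13.
e_ss = 3/K_v = 3/(770/13) = 39/770.

39/770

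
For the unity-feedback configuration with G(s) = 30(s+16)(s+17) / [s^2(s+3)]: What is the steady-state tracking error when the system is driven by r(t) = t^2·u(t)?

1/1360

G(s) has two factors of s in the denominator, so the system is type 2.
K_a = lim_{s→0} s^2·G(s) = 30·16·17 / (3) = 2720.
r(t) = t^2 gives R(s) = 2/s^3.
e_ss = 2/K_a = 2/2720 = 1/1360.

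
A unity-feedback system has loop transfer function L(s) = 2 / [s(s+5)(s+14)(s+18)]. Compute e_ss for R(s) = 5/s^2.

L(s) has one factor of s in the denominator, so the system is type 1.
K_v = lim_{s→0} s·L(s) = 2 / (5·14·18) = 1/630.
e_ss = 5/K_v = 5/(1/630) = 3150.

3150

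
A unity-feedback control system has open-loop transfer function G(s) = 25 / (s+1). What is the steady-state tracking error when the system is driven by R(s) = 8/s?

4/13

System type = 0 (no poles at s=0).
K_p = lim_{s→0} G(s) = 25 / (1) = 25.
e_ss = 8/(1 + K_p) = 8/26 = 4/13.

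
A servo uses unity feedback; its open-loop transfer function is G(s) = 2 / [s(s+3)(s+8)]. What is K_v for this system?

The open loop has one pole at the origin → type 1 system.
K_v = lim_{s→0} s·G(s) = 2 / (3·8) = 1/12.

1/12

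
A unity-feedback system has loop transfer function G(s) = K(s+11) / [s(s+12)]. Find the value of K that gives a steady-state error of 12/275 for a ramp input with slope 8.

System type = 1 (one pole at s=0).
K_v = lim_{s→0} s·G(s) = K·11 / (12) = (11/12)·K.
e_ss = 8/K_v = 12/275 ⇒ K_v = 550/3 ⇒ K = (550/3)/(11/12) = 200.

200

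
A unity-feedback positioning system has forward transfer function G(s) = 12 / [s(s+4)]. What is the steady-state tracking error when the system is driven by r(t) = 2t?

2/3

The open loop has one pole at the origin → type 1 system.
K_v = lim_{s→0} s·G(s) = 12 / (4) = 3.
e_ss = 2/K_v = 2/3.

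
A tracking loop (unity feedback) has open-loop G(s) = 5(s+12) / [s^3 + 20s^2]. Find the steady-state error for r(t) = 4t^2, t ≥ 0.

The denominator has no term below 20s^2 — 2 poles at s=0, type 2.
K_a = lim_{s→0} s^2·G(s) = 5·12 / 20 = 3.
r(t) = 4t^2 gives R(s) = 8/s^3.
e_ss = 8/K_a = 8/3.

8/3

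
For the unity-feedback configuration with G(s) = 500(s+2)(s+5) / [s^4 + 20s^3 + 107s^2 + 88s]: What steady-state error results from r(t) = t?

0.0176

Lowest-order denominator term is 88s, so the open loop has 1 pole at the origin → type 1 system.
K_v = lim_{s→0} s·G(s) = 500·2·5 / 88 = 625/11.
e_ss = 1/K_v = 1/(625/11) = 0.0176.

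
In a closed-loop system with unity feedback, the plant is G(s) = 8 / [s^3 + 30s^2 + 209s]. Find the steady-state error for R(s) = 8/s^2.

The denominator has no term below 209s — 1 pole at s=0, type 1.
K_v = lim_{s→0} s·G(s) = 8 / 209 = 8/209.
e_ss = 8/K_v = 8/(8/209) = 209.

209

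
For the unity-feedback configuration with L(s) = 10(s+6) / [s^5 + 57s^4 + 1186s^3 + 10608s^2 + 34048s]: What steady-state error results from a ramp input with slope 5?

Factoring s from the denominator leaves a polynomial with constant term 34048, so the system is type 1.
K_v = lim_{s→0} s·L(s) = 10·6 / 34048 = 15/8512.
e_ss = 5/K_v = 5/(15/8512) = 8512/3.

8512/3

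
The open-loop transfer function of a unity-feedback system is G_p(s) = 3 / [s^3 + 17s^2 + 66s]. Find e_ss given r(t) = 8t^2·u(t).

Factoring s from the denominator leaves a polynomial with constant term 66, so the system is type 1.
For a type-1 system K_a = 0, so e_ss to a parabolic input is unbounded.

infinity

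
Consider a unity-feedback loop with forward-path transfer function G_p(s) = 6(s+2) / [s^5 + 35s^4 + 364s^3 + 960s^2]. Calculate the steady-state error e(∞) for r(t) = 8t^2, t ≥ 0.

The denominator has no term below 960s^2 — 2 poles at s=0, type 2.
K_a = lim_{s→0} s^2·G_p(s) = 6·2 / 960 = 0.0125.
r(t) = 8t^2 gives R(s) = 16/s^3.
e_ss = 16/K_a = 16/0.0125 = 1280.

1280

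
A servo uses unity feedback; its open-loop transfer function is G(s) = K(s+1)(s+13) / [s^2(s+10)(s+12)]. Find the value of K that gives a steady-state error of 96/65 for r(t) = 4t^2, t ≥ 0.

G(s) has two factors of s in the denominator, so the system is type 2.
K_a = lim_{s→0} s^2·G(s) = K·1·13 / (10·12) = (13/120)·K.
e_ss = 8/K_a = 96/65 ⇒ K_a = 65/12 ⇒ K = (65/12)/(13/120) = 50.

50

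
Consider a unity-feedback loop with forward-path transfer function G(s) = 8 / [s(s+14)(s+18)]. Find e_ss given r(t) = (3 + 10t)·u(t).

315

One free integrator in G(s): this is a type 1 system. By superposition:
  • 3: tracked with zero error.
  • 10t: e_ss = 10/K_v with K_v=2/63 → 315.
Total e_ss = 315.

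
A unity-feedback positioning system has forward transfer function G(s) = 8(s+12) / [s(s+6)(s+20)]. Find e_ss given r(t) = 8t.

One free integrator in G(s): this is a type 1 system.
K_v = lim_{s→0} s·G(s) = 8·12 / (6·20) = 0.8.
e_ss = 8/K_v = 8/0.8 = 10.

10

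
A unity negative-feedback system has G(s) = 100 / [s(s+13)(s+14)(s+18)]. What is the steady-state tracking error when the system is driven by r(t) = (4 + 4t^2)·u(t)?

One free integrator in G(s): this is a type 1 system. Treating each term separately:
  • 4: tracked with zero error.
  • 4t^2: a type-1 system cannot track it, e_ss → ∞.
The unbounded component dominates.

infinity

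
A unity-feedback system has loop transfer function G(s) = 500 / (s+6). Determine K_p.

System type = 0 (no poles at s=0).
K_p = lim_{s→0} G(s) = 500 / (6) = 250/3.

250/3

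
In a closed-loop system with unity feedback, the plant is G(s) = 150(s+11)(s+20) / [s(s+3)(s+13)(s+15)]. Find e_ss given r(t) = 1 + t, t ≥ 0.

39/2200

One free integrator in G(s): this is a type 1 system. Taking each input component in turn:
  • 1: tracked with zero error.
  • t: e_ss = 1/K_v with K_v=2200/39 → 39/2200.
Total e_ss = 39/2200.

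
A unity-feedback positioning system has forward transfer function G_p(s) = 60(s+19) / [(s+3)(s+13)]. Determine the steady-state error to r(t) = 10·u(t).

130/393

No free integrators in G_p(s): this is a type 0 system.
K_p = lim_{s→0} G_p(s) = 60·19 / (3·13) = 380/13.
e_ss = 10/(1 + K_p) = 10/(393/13) = 130/393.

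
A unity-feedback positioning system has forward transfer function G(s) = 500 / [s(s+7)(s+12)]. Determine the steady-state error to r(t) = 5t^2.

infinity

G(s) has one factor of s in the denominator, so the system is type 1.
For a type-1 system K_a = 0, so e_ss to a parabolic input is unbounded.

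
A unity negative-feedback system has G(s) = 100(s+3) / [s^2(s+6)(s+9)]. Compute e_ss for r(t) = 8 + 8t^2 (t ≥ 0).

The open loop has two poles at the origin → type 2 system. By superposition:
  • 8: tracked with zero error.
  • 8t^2: e_ss = 16/K_a with K_a=50/9 → 2.88.
Total e_ss = 2.88.

2.88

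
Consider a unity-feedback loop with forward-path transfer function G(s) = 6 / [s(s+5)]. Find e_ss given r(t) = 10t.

25/3

System type = 1 (one pole at s=0).
K_v = lim_{s→0} s·G(s) = 6 / (5) = 1.2.
e_ss = 10/K_v = 10/1.2 = 25/3.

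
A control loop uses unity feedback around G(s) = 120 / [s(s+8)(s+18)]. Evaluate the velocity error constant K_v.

G(s) has one factor of s in the denominator, so the system is type 1.
K_v = lim_{s→0} s·G(s) = 120 / (8·18) = 5/6.

5/6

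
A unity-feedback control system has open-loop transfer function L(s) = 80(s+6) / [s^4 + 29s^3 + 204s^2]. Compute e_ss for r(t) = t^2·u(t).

Factoring s^2 from the denominator leaves a polynomial with constant term 204, so the system is type 2.
K_a = lim_{s→0} s^2·L(s) = 80·6 / 204 = 40/17.
r(t) = t^2 gives R(s) = 2/s^3.
e_ss = 2/K_a = 2/(40/17) = 0.85.

0.85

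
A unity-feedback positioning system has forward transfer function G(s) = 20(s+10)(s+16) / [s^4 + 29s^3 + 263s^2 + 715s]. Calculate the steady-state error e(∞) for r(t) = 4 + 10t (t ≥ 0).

The denominator has no term below 715s — 1 pole at s=0, type 1. Treating each term separately:
  • 4: tracked with zero error.
  • 10t: e_ss = 10/K_v with K_v=640/143 → 143/64.
Total e_ss = 143/64.

143/64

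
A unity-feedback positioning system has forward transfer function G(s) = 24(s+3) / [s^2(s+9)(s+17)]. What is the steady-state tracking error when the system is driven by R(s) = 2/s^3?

Two free integrators in G(s): this is a type 2 system.
K_a = lim_{s→0} s^2·G(s) = 24·3 / (9·17) = 8/17.
r(t) = t^2 gives R(s) = 2/s^3.
e_ss = 2/K_a = 2/(8/17) = 4.25.

4.25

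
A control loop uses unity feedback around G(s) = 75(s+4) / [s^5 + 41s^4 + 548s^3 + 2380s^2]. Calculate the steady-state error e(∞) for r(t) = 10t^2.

The denominator has no term below 2380s^2 — 2 poles at s=0, type 2.
K_a = lim_{s→0} s^2·G(s) = 75·4 / 2380 = 15/119.
r(t) = 10t^2 gives R(s) = 20/s^3.
e_ss = 20/K_a = 20/(15/119) = 476/3.

476/3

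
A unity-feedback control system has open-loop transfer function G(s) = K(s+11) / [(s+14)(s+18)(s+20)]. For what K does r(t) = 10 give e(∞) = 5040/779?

G(s) has no factors of s in the denominator, so the system is type 0.
K_p = lim_{s→0} G(s) = K·11 / (14·18·20) = (11/5040)·K.
e_ss = 10/(1 + K_p) = 5040/779 ⇒ 1 + (11/5040)·K = 779/504 ⇒ K = 250.

250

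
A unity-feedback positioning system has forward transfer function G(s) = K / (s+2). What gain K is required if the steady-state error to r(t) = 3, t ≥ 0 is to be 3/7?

12

No free integrators in G(s): this is a type 0 system.
K_p = lim_{s→0} G(s) = K / (2) = 0.5·K.
e_ss = 3/(1 + K_p) = 3/7 ⇒ 1 + 0.5·K = 7 ⇒ K = 12.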